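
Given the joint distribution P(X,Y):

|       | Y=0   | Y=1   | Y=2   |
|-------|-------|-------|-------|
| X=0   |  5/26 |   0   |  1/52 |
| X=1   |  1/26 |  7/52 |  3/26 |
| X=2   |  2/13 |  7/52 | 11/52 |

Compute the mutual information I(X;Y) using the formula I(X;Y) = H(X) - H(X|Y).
0.2854 bits

I(X;Y) = H(X) - H(X|Y)

Marginal of X (row sums):
  P(X=0) = 5/26 + 0 + 1/52 = 11/52
  P(X=1) = 1/26 + 7/52 + 3/26 = 15/52
  P(X=2) = 2/13 + 7/52 + 11/52 = 1/2
H(X) = -[(11/52)·log₂(11/52) + (15/52)·log₂(15/52) + (1/2)·log₂(1/2)]
  = 0.47406 + 0.51737 + 0.50000 = 1.4914 bits

Marginal of Y (column sums):
  P(Y=0) = 5/26 + 1/26 + 2/13 = 5/13
  P(Y=1) = 0 + 7/52 + 7/52 = 7/26
  P(Y=2) = 1/52 + 3/26 + 11/52 = 9/26
H(X|Y) = Σ_y P(y)·H(X|Y=y):
  Y=0: P(Y=0) = 5/13, P(X|Y=0) = (1/2, 1/10, 2/5) → H(X|Y=0) = 1.36096
  Y=1: P(Y=1) = 7/26, P(X|Y=1) = (0, 1/2, 1/2) → H(X|Y=1) = 1.00000
  Y=2: P(Y=2) = 9/26, P(X|Y=2) = (1/18, 1/3, 11/18) → H(X|Y=2) = 1.19417
H(X|Y) = (5/13)·1.36096 + (7/26)·1.00000 + (9/26)·1.19417 = 1.2060 bits

I(X;Y) = H(X) - H(X|Y) = 1.4914 - 1.2060 = 0.2854 bits

Cross-check via I(X;Y) = H(X) + H(Y) - H(X,Y): computing H(Y) from the column sums and H(X,Y) from the 9 cells in the same way gives H(Y) = 1.5697 bits and H(X,Y) = 2.7757 bits, so
I(X;Y) = 1.4914 + 1.5697 - 2.7757 = 0.2854 bits ✓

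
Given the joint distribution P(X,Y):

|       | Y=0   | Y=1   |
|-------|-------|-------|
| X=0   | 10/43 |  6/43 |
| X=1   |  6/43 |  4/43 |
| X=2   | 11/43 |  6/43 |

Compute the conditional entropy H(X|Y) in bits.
1.5484 bits

H(X|Y) = H(X,Y) - H(Y)

H(X,Y) = -Σ_{x,y} P(x,y) log₂ P(x,y). Per-cell terms -P(x,y)·log₂P(x,y):
  X=0: 0.4893806, 0.3964608
  X=1: 0.3964608, 0.3187223
  X=2: 0.5031434, 0.3964608
Sum of the 6 terms: H(X,Y) = 2.500629 bits

Marginal of Y (column sums):
  P(Y=0) = 10/43 + 6/43 + 11/43 = 27/43
  P(Y=1) = 6/43 + 4/43 + 6/43 = 16/43
H(Y) = -[(27/43)·log₂(27/43) + (16/43)·log₂(16/43)]
  = 0.4215625 + 0.5307032 = 0.952266 bits

H(X|Y) = H(X,Y) - H(Y) = 2.500629 - 0.952266 = 1.5484 bits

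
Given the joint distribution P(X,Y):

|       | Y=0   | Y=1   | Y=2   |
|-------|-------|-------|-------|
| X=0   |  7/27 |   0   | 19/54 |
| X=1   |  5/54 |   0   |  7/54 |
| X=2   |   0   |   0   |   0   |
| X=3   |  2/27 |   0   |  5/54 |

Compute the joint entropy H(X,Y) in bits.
2.3311 bits

H(X,Y) = -Σ_{x,y} P(x,y) log₂ P(x,y). Per-cell terms -P(x,y)·log₂P(x,y):
  X=0: 0.5049, 0.0000, 0.5302
  X=1: 0.3179, 0.0000, 0.3821
  X=2: 0.0000, 0.0000, 0.0000
  X=3: 0.2781, 0.0000, 0.3179
  (cells with P = 0 contribute 0)
Sum of the 12 terms: H(X,Y) = 2.3311 bits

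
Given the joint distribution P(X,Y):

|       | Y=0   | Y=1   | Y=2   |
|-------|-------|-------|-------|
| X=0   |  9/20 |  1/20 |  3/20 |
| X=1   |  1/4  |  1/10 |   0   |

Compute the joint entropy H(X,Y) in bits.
1.9772 bits

H(X,Y) = -Σ_{x,y} P(x,y) log₂ P(x,y). Per-cell terms -P(x,y)·log₂P(x,y):
  X=0: 0.5184, 0.2161, 0.4105
  X=1: 0.5000, 0.3322, 0.0000
  (cells with P = 0 contribute 0)
Sum of the 6 terms: H(X,Y) = 1.9772 bits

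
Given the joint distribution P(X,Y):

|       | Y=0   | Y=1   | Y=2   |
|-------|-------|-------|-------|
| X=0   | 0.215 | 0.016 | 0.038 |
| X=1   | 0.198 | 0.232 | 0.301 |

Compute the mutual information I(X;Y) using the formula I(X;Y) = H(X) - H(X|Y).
0.1703 bits

I(X;Y) = H(X) - H(X|Y)

Marginal of X (row sums):
  P(X=0) = 0.215 + 0.016 + 0.038 = 0.269
  P(X=1) = 0.198 + 0.232 + 0.301 = 0.731
H(X) = -[0.269·log₂(0.269) + 0.731·log₂(0.731)]
  = 0.50957 + 0.33045 = 0.8400 bits

Marginal of Y (column sums):
  P(Y=0) = 0.215 + 0.198 = 0.413
  P(Y=1) = 0.016 + 0.232 = 0.248
  P(Y=2) = 0.038 + 0.301 = 0.339
H(X|Y) = Σ_y P(y)·H(X|Y=y):
  Y=0: P(Y=0) = 0.413, P(X|Y=0) = (215/413, 198/413) → H(X|Y=0) = 0.99878
  Y=1: P(Y=1) = 0.248, P(X|Y=1) = (2/31, 29/31) → H(X|Y=1) = 0.34512
  Y=2: P(Y=2) = 0.339, P(X|Y=2) = (38/339, 301/339) → H(X|Y=2) = 0.50620
H(X|Y) = 0.413·0.99878 + 0.248·0.34512 + 0.339·0.50620 = 0.6697 bits

I(X;Y) = H(X) - H(X|Y) = 0.8400 - 0.6697 = 0.1703 bits

Cross-check via I(X;Y) = H(X) + H(Y) - H(X,Y): computing H(Y) from the column sums and H(X,Y) from the 6 cells in the same way gives H(Y) = 1.5548 bits and H(X,Y) = 2.2245 bits, so
I(X;Y) = 0.8400 + 1.5548 - 2.2245 = 0.1703 bits ✓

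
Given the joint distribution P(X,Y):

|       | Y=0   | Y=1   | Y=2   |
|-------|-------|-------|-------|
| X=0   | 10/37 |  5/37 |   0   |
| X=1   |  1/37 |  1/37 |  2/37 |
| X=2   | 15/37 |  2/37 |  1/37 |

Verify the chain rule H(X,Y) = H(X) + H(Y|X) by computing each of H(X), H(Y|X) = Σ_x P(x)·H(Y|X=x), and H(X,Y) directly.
H(X) = 1.3808 bits, H(Y|X) = 0.9251 bits, H(X,Y) = 2.3059 bits

Marginal of X (row sums):
  P(X=0) = 10/37 + 5/37 + 0 = 15/37
  P(X=1) = 1/37 + 1/37 + 2/37 = 4/37
  P(X=2) = 15/37 + 2/37 + 1/37 = 18/37
H(X) = -[(15/37)·log₂(15/37) + (4/37)·log₂(4/37) + (18/37)·log₂(18/37)]
  = 0.52807 + 0.34697 + 0.50572 = 1.3808 bits

H(Y|X) = Σ_x P(x)·H(Y|X=x):
  X=0: P(X=0) = 15/37, P(Y|X=0) = (2/3, 1/3, 0) → H(Y|X=0) = 0.91830
  X=1: P(X=1) = 4/37, P(Y|X=1) = (1/4, 1/4, 1/2) → H(Y|X=1) = 1.50000
  X=2: P(X=2) = 18/37, P(Y|X=2) = (5/6, 1/9, 1/18) → H(Y|X=2) = 0.80307
H(Y|X) = (15/37)·0.91830 + (4/37)·1.50000 + (18/37)·0.80307 = 0.9251 bits

H(X,Y) = -Σ_{x,y} P(x,y) log₂ P(x,y). Per-cell terms -P(x,y)·log₂P(x,y):
  X=0: 0.51014, 0.39021, 0.00000
  X=1: 0.14080, 0.14080, 0.22754
  X=2: 0.52807, 0.22754, 0.14080
  (cells with P = 0 contribute 0)
Sum of the 9 terms: H(X,Y) = 2.3059 bits

Chain rule check:
  H(X) + H(Y|X) = 1.3808 + 0.9251 = 2.3059 bits
  H(X,Y) = 2.3059 bits
✓ Chain rule verified.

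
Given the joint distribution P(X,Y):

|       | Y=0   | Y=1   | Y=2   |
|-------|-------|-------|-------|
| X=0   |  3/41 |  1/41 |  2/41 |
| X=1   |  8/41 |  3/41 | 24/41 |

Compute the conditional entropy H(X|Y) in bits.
0.5541 bits

H(X|Y) = H(X,Y) - H(Y)

H(X,Y) = -Σ_{x,y} P(x,y) log₂ P(x,y). Per-cell terms -P(x,y)·log₂P(x,y):
  X=0: 0.27604, 0.13067, 0.21256
  X=1: 0.46001, 0.27604, 0.45225
Sum of the 6 terms: H(X,Y) = 1.8076 bits

Marginal of Y (column sums):
  P(Y=0) = 3/41 + 8/41 = 11/41
  P(Y=1) = 1/41 + 3/41 = 4/41
  P(Y=2) = 2/41 + 24/41 = 26/41
H(Y) = -[(11/41)·log₂(11/41) + (4/41)·log₂(4/41) + (26/41)·log₂(26/41)]
  = 0.50925 + 0.32757 + 0.41671 = 1.2535 bits

H(X|Y) = H(X,Y) - H(Y) = 1.8076 - 1.2535 = 0.5541 bits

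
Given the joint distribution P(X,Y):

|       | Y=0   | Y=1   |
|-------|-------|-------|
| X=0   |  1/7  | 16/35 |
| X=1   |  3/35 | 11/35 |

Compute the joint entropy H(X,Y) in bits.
1.7459 bits

H(X,Y) = -Σ_{x,y} P(x,y) log₂ P(x,y). Per-cell terms -P(x,y)·log₂P(x,y):
  X=0: 0.4011, 0.5162
  X=1: 0.3038, 0.5248
Sum of the 4 terms: H(X,Y) = 1.7459 bits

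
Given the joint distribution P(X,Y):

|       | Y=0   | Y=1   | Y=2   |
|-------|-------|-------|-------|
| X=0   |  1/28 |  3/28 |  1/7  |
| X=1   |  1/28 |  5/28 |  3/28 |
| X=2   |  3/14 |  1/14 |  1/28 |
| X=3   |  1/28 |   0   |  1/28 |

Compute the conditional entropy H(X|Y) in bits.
1.5589 bits

H(X|Y) = H(X,Y) - H(Y)

H(X,Y) = -Σ_{x,y} P(x,y) log₂ P(x,y). Per-cell terms -P(x,y)·log₂P(x,y):
  X=0: 0.17169125, 0.34525633, 0.40105070
  X=1: 0.17169125, 0.44382622, 0.34525633
  X=2: 0.47622695, 0.27195392, 0.17169125
  X=3: 0.17169125, 0.00000000, 0.17169125
  (cells with P = 0 contribute 0)
Sum of the 12 terms: H(X,Y) = 3.1420267 bits

Marginal of Y (column sums):
  P(Y=0) = 1/28 + 1/28 + 3/14 + 1/28 = 9/28
  P(Y=1) = 3/28 + 5/28 + 1/14 + 0 = 5/14
  P(Y=2) = 1/7 + 3/28 + 1/28 + 1/28 = 9/28
H(Y) = -[(9/28)·log₂(9/28) + (5/14)·log₂(5/14) + (9/28)·log₂(9/28)]
  = 0.52631676 + 0.53050958 + 0.52631676 = 1.5831431 bits

H(X|Y) = H(X,Y) - H(Y) = 3.1420267 - 1.5831431 = 1.5589 bits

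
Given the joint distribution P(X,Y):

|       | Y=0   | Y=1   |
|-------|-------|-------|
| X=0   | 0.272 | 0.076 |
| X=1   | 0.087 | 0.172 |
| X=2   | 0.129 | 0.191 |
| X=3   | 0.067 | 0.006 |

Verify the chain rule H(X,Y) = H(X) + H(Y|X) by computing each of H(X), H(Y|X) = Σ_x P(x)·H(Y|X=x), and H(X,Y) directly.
H(X) = 1.8364 bits, H(Y|X) = 0.8432 bits, H(X,Y) = 2.6796 bits

Marginal of X (row sums):
  P(X=0) = 0.272 + 0.076 = 0.348
  P(X=1) = 0.087 + 0.172 = 0.259
  P(X=2) = 0.129 + 0.191 = 0.320
  P(X=3) = 0.067 + 0.006 = 0.073
H(X) = -[0.348·log₂(0.348) + 0.259·log₂(0.259) + 0.320·log₂(0.320) + 0.073·log₂(0.073)]
  = 0.52995 + 0.50478 + 0.52603 + 0.27565 = 1.8364 bits

H(Y|X) = Σ_x P(x)·H(Y|X=x):
  X=0: P(X=0) = 0.348, P(Y|X=0) = (68/87, 19/87) → H(Y|X=0) = 0.75722
  X=1: P(X=1) = 0.259, P(Y|X=1) = (87/259, 172/259) → H(Y|X=1) = 0.92085
  X=2: P(X=2) = 0.320, P(Y|X=2) = (129/320, 191/320) → H(Y|X=2) = 0.97275
  X=3: P(X=3) = 0.073, P(Y|X=3) = (67/73, 6/73) → H(Y|X=3) = 0.40986
H(Y|X) = 0.348·0.75722 + 0.259·0.92085 + 0.320·0.97275 + 0.073·0.40986 = 0.8432 bits

H(X,Y) = -Σ_{x,y} P(x,y) log₂ P(x,y). Per-cell terms -P(x,y)·log₂P(x,y):
  X=0: 0.51090, 0.28256
  X=1: 0.30649, 0.43680
  X=2: 0.38114, 0.45618
  X=3: 0.26128, 0.04428
Sum of the 8 terms: H(X,Y) = 2.6796 bits

Chain rule check:
  H(X) + H(Y|X) = 1.8364 + 0.8432 = 2.6796 bits
  H(X,Y) = 2.6796 bits
✓ Chain rule verified.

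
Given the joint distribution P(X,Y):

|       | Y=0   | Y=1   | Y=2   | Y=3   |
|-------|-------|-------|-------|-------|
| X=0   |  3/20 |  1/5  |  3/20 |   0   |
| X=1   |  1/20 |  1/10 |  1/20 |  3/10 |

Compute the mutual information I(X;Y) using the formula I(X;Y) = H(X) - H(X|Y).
0.4000 bits

I(X;Y) = H(X) - H(X|Y)

Marginal of X (row sums):
  P(X=0) = 3/20 + 1/5 + 3/20 + 0 = 1/2
  P(X=1) = 1/20 + 1/10 + 1/20 + 3/10 = 1/2
H(X) = -[(1/2)·log₂(1/2) + (1/2)·log₂(1/2)]
  = 0.5000 + 0.5000 = 1.0000 bits

Marginal of Y (column sums):
  P(Y=0) = 3/20 + 1/20 = 1/5
  P(Y=1) = 1/5 + 1/10 = 3/10
  P(Y=2) = 3/20 + 1/20 = 1/5
  P(Y=3) = 0 + 3/10 = 3/10
H(X|Y) = Σ_y P(y)·H(X|Y=y):
  Y=0: P(Y=0) = 1/5, P(X|Y=0) = (3/4, 1/4) → H(X|Y=0) = 0.8113
  Y=1: P(Y=1) = 3/10, P(X|Y=1) = (2/3, 1/3) → H(X|Y=1) = 0.9183
  Y=2: P(Y=2) = 1/5, P(X|Y=2) = (3/4, 1/4) → H(X|Y=2) = 0.8113
  Y=3: P(Y=3) = 3/10, P(X|Y=3) = (0, 1) → H(X|Y=3) = 0.0000
H(X|Y) = (1/5)·0.8113 + (3/10)·0.9183 + (1/5)·0.8113 + (3/10)·0.0000 = 0.6000 bits

I(X;Y) = H(X) - H(X|Y) = 1.0000 - 0.6000 = 0.4000 bits

Cross-check via I(X;Y) = H(X) + H(Y) - H(X,Y): computing H(Y) from the column sums and H(X,Y) from the 8 cells in the same way gives H(Y) = 1.9710 bits and H(X,Y) = 2.5710 bits, so
I(X;Y) = 1.0000 + 1.9710 - 2.5710 = 0.4000 bits ✓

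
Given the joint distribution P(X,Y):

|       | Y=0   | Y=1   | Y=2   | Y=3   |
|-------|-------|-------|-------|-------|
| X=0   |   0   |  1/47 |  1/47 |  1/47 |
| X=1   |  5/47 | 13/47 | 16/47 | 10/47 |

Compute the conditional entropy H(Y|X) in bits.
1.8731 bits

H(Y|X) = H(X,Y) - H(X)

H(X,Y) = -Σ_{x,y} P(x,y) log₂ P(x,y). Per-cell terms -P(x,y)·log₂P(x,y):
  X=0: 0.0000000, 0.1181827, 0.1181827, 0.1181827
  X=1: 0.3439001, 0.5128498, 0.5292217, 0.4750342
  (cells with P = 0 contribute 0)
Sum of the 8 terms: H(X,Y) = 2.215554 bits

Marginal of X (row sums):
  P(X=0) = 0 + 1/47 + 1/47 + 1/47 = 3/47
  P(X=1) = 5/47 + 13/47 + 16/47 + 10/47 = 44/47
H(X) = -[(3/47)·log₂(3/47) + (44/47)·log₂(44/47)]
  = 0.2533804 + 0.0890834 = 0.342464 bits

H(Y|X) = H(X,Y) - H(X) = 2.215554 - 0.342464 = 1.8731 bits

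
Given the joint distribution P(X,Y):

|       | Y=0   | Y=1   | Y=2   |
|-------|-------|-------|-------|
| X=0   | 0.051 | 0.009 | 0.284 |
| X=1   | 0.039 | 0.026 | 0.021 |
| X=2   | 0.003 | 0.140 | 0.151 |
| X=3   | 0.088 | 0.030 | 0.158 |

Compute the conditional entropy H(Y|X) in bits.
1.0815 bits

H(Y|X) = H(X,Y) - H(X)

H(X,Y) = -Σ_{x,y} P(x,y) log₂ P(x,y). Per-cell terms -P(x,y)·log₂P(x,y):
  X=0: 0.2189613, 0.0611627, 0.5157546
  X=1: 0.1825349, 0.1368990, 0.1170428
  X=2: 0.0251425, 0.3971102, 0.4118343
  X=3: 0.3085590, 0.1517668, 0.4205966
Sum of the 12 terms: H(X,Y) = 2.947365 bits

Marginal of X (row sums):
  P(X=0) = 0.051 + 0.009 + 0.284 = 0.344
  P(X=1) = 0.039 + 0.026 + 0.021 = 0.086
  P(X=2) = 0.003 + 0.140 + 0.151 = 0.294
  P(X=3) = 0.088 + 0.030 + 0.158 = 0.276
H(X) = -[0.344·log₂(0.344) + 0.086·log₂(0.086) + 0.294·log₂(0.294) + 0.276·log₂(0.276)]
  = 0.5295947 + 0.3043987 + 0.5192369 + 0.5126037 = 1.865834 bits

H(Y|X) = H(X,Y) - H(X) = 2.947365 - 1.865834 = 1.0815 bits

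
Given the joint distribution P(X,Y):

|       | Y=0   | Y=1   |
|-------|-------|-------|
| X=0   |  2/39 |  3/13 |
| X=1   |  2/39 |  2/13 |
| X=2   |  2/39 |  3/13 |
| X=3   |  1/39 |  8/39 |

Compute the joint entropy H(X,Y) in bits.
2.6554 bits

H(X,Y) = -Σ_{x,y} P(x,y) log₂ P(x,y). Per-cell terms -P(x,y)·log₂P(x,y):
  X=0: 0.21976, 0.48819
  X=1: 0.21976, 0.41545
  X=2: 0.21976, 0.48819
  X=3: 0.13552, 0.46880
Sum of the 8 terms: H(X,Y) = 2.6554 bits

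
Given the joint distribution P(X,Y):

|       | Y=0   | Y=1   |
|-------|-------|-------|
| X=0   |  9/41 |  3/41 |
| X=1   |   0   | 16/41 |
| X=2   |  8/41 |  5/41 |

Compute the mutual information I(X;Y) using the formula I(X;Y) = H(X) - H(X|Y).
0.4366 bits

I(X;Y) = H(X) - H(X|Y)

Marginal of X (row sums):
  P(X=0) = 9/41 + 3/41 = 12/41
  P(X=1) = 0 + 16/41 = 16/41
  P(X=2) = 8/41 + 5/41 = 13/41
H(X) = -[(12/41)·log₂(12/41) + (16/41)·log₂(16/41) + (13/41)·log₂(13/41)]
  = 0.518807 + 0.529776 + 0.525426 = 1.57401 bits

Marginal of Y (column sums):
  P(Y=0) = 9/41 + 0 + 8/41 = 17/41
  P(Y=1) = 3/41 + 16/41 + 5/41 = 24/41
H(X|Y) = Σ_y P(y)·H(X|Y=y):
  Y=0: P(Y=0) = 17/41, P(X|Y=0) = (9/17, 0, 8/17) → H(X|Y=0) = 0.997503
  Y=1: P(Y=1) = 24/41, P(X|Y=1) = (1/8, 2/3, 5/24) → H(X|Y=1) = 1.236441
H(X|Y) = (17/41)·0.997503 + (24/41)·1.236441 = 1.13737 bits

I(X;Y) = H(X) - H(X|Y) = 1.57401 - 1.13737 = 0.4366 bits

Cross-check via I(X;Y) = H(X) + H(Y) - H(X,Y): computing H(Y) from the column sums and H(X,Y) from the 6 cells in the same way gives H(Y) = 0.97887 bits and H(X,Y) = 2.11624 bits, so
I(X;Y) = 1.57401 + 0.97887 - 2.11624 = 0.4366 bits ✓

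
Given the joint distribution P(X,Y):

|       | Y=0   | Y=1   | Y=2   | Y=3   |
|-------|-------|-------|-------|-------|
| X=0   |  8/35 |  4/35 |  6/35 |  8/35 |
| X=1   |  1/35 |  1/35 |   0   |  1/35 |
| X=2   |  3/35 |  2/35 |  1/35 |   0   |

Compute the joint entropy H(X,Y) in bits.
2.8931 bits

H(X,Y) = -Σ_{x,y} P(x,y) log₂ P(x,y). Per-cell terms -P(x,y)·log₂P(x,y):
  X=0: 0.48669, 0.35763, 0.43617, 0.48669
  X=1: 0.14655, 0.14655, 0.00000, 0.14655
  X=2: 0.30380, 0.23596, 0.14655, 0.00000
  (cells with P = 0 contribute 0)
Sum of the 12 terms: H(X,Y) = 2.8931 bits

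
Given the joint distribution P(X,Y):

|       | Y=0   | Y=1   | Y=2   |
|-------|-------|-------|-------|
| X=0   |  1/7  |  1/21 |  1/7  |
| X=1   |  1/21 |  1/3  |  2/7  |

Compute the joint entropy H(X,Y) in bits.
2.2651 bits

H(X,Y) = -Σ_{x,y} P(x,y) log₂ P(x,y). Per-cell terms -P(x,y)·log₂P(x,y):
  X=0: 0.40105, 0.20916, 0.40105
  X=1: 0.20916, 0.52832, 0.51639
Sum of the 6 terms: H(X,Y) = 2.2651 bits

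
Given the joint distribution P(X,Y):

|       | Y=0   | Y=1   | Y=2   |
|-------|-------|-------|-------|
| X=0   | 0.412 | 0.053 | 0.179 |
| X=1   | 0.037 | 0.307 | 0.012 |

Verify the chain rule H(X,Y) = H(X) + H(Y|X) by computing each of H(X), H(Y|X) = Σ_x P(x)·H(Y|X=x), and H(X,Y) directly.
H(X) = 0.9393 bits, H(Y|X) = 1.0322 bits, H(X,Y) = 1.9715 bits

Marginal of X (row sums):
  P(X=0) = 0.412 + 0.053 + 0.179 = 0.644
  P(X=1) = 0.037 + 0.307 + 0.012 = 0.356
H(X) = -[0.644·log₂(0.644) + 0.356·log₂(0.356)]
  = 0.40885 + 0.53046 = 0.9393 bits

H(Y|X) = Σ_x P(x)·H(Y|X=x):
  X=0: P(X=0) = 0.644, P(Y|X=0) = (103/161, 53/644, 179/644) → H(Y|X=0) = 1.22219
  X=1: P(X=1) = 0.356, P(Y|X=1) = (37/356, 307/356, 3/89) → H(Y|X=1) = 0.68856
H(Y|X) = 0.644·1.22219 + 0.356·0.68856 = 1.0322 bits

H(X,Y) = -Σ_{x,y} P(x,y) log₂ P(x,y). Per-cell terms -P(x,y)·log₂P(x,y):
  X=0: 0.52706, 0.22461, 0.44427
  X=1: 0.17598, 0.52303, 0.07657
Sum of the 6 terms: H(X,Y) = 1.9715 bits

Chain rule check:
  H(X) + H(Y|X) = 0.9393 + 1.0322 = 1.9715 bits
  H(X,Y) = 1.9715 bits
✓ Chain rule verified.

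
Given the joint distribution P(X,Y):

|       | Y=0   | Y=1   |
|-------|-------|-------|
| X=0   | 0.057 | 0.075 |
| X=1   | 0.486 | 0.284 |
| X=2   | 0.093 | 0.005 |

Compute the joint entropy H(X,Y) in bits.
1.8944 bits

H(X,Y) = -Σ_{x,y} P(x,y) log₂ P(x,y). Per-cell terms -P(x,y)·log₂P(x,y):
  X=0: 0.23557, 0.28027
  X=1: 0.50591, 0.51575
  X=2: 0.31868, 0.03822
Sum of the 6 terms: H(X,Y) = 1.8944 bits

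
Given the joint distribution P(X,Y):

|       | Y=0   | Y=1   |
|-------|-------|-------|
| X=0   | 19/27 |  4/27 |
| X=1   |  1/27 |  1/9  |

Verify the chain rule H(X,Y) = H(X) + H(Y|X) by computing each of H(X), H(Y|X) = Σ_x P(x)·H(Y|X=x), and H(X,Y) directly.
H(X) = 0.6052 bits, H(Y|X) = 0.6880 bits, H(X,Y) = 1.2932 bits

Marginal of X (row sums):
  P(X=0) = 19/27 + 4/27 = 23/27
  P(X=1) = 1/27 + 1/9 = 4/27
H(X) = -[(23/27)·log₂(23/27) + (4/27)·log₂(4/27)]
  = 0.19706 + 0.40813 = 0.6052 bits

H(Y|X) = Σ_x P(x)·H(Y|X=x):
  X=0: P(X=0) = 23/27, P(Y|X=0) = (19/23, 4/23) → H(Y|X=0) = 0.66658
  X=1: P(X=1) = 4/27, P(Y|X=1) = (1/4, 3/4) → H(Y|X=1) = 0.81128
H(Y|X) = (23/27)·0.66658 + (4/27)·0.81128 = 0.6880 bits

H(X,Y) = -Σ_{x,y} P(x,y) log₂ P(x,y). Per-cell terms -P(x,y)·log₂P(x,y):
  X=0: 0.35675, 0.40813
  X=1: 0.17611, 0.35221
Sum of the 4 terms: H(X,Y) = 1.2932 bits

Chain rule check:
  H(X) + H(Y|X) = 0.6052 + 0.6880 = 1.2932 bits
  H(X,Y) = 1.2932 bits
✓ Chain rule verified.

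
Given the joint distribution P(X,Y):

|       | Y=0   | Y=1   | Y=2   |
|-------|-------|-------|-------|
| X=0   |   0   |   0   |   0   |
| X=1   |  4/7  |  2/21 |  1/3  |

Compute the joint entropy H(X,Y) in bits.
1.3127 bits

H(X,Y) = -Σ_{x,y} P(x,y) log₂ P(x,y). Per-cell terms -P(x,y)·log₂P(x,y):
  X=0: 0.0000, 0.0000, 0.0000
  X=1: 0.4613, 0.3231, 0.5283
  (cells with P = 0 contribute 0)
Sum of the 6 terms: H(X,Y) = 1.3127 bits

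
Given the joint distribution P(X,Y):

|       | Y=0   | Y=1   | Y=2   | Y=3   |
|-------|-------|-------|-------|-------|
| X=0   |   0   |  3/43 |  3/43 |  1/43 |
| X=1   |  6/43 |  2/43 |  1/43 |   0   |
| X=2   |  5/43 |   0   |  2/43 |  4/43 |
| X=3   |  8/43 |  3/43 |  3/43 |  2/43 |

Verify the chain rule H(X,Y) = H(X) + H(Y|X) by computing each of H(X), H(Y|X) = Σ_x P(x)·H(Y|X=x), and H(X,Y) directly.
H(X) = 1.9324 bits, H(Y|X) = 1.5371 bits, H(X,Y) = 3.4695 bits

Marginal of X (row sums):
  P(X=0) = 0 + 3/43 + 3/43 + 1/43 = 7/43
  P(X=1) = 6/43 + 2/43 + 1/43 + 0 = 9/43
  P(X=2) = 5/43 + 0 + 2/43 + 4/43 = 11/43
  P(X=3) = 8/43 + 3/43 + 3/43 + 2/43 = 16/43
H(X) = -[(7/43)·log₂(7/43) + (9/43)·log₂(9/43) + (11/43)·log₂(11/43) + (16/43)·log₂(16/43)]
  = 0.42633 + 0.47226 + 0.50314 + 0.53070 = 1.9324 bits

H(Y|X) = Σ_x P(x)·H(Y|X=x):
  X=0: P(X=0) = 7/43, P(Y|X=0) = (0, 3/7, 3/7, 1/7) → H(Y|X=0) = 1.44882
  X=1: P(X=1) = 9/43, P(Y|X=1) = (2/3, 2/9, 1/9, 0) → H(Y|X=1) = 1.22439
  X=2: P(X=2) = 11/43, P(Y|X=2) = (5/11, 0, 2/11, 4/11) → H(Y|X=2) = 1.49492
  X=3: P(X=3) = 16/43, P(Y|X=3) = (1/2, 3/16, 3/16, 1/8) → H(Y|X=3) = 1.78064
H(Y|X) = (7/43)·1.44882 + (9/43)·1.22439 + (11/43)·1.49492 + (16/43)·1.78064 = 1.5371 bits

H(X,Y) = -Σ_{x,y} P(x,y) log₂ P(x,y). Per-cell terms -P(x,y)·log₂P(x,y):
  X=0: 0.00000, 0.26800, 0.26800, 0.12619
  X=1: 0.39646, 0.20587, 0.12619, 0.00000
  X=2: 0.36097, 0.00000, 0.20587, 0.31872
  X=3: 0.45140, 0.26800, 0.26800, 0.20587
  (cells with P = 0 contribute 0)
Sum of the 16 terms: H(X,Y) = 3.4695 bits

Chain rule check:
  H(X) + H(Y|X) = 1.9324 + 1.5371 = 3.4695 bits
  H(X,Y) = 3.4695 bits
✓ Chain rule verified.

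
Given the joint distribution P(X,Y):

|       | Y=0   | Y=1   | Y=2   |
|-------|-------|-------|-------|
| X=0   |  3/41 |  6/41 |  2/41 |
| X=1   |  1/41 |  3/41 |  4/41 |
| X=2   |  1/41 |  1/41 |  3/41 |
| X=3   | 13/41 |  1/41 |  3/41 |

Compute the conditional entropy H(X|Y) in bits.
1.5487 bits

H(X|Y) = H(X,Y) - H(Y)

H(X,Y) = -Σ_{x,y} P(x,y) log₂ P(x,y). Per-cell terms -P(x,y)·log₂P(x,y):
  X=0: 0.276043, 0.405745, 0.212564
  X=1: 0.130672, 0.276043, 0.327566
  X=2: 0.130672, 0.130672, 0.276043
  X=3: 0.525426, 0.130672, 0.276043
Sum of the 12 terms: H(X,Y) = 3.09816 bits

Marginal of Y (column sums):
  P(Y=0) = 3/41 + 1/41 + 1/41 + 13/41 = 18/41
  P(Y=1) = 6/41 + 3/41 + 1/41 + 1/41 = 11/41
  P(Y=2) = 2/41 + 4/41 + 3/41 + 3/41 = 12/41
H(Y) = -[(18/41)·log₂(18/41) + (11/41)·log₂(11/41) + (12/41)·log₂(12/41)]
  = 0.521397 + 0.509252 + 0.518807 = 1.54946 bits

H(X|Y) = H(X,Y) - H(Y) = 3.09816 - 1.54946 = 1.5487 bits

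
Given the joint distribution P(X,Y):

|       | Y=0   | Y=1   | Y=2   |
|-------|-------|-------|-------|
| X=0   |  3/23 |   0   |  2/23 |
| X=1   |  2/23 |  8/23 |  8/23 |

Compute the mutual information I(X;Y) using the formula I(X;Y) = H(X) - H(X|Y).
0.2304 bits

I(X;Y) = H(X) - H(X|Y)

Marginal of X (row sums):
  P(X=0) = 3/23 + 0 + 2/23 = 5/23
  P(X=1) = 2/23 + 8/23 + 8/23 = 18/23
H(X) = -[(5/23)·log₂(5/23) + (18/23)·log₂(18/23)]
  = 0.4786 + 0.2768 = 0.7554 bits

Marginal of Y (column sums):
  P(Y=0) = 3/23 + 2/23 = 5/23
  P(Y=1) = 0 + 8/23 = 8/23
  P(Y=2) = 2/23 + 8/23 = 10/23
H(X|Y) = Σ_y P(y)·H(X|Y=y):
  Y=0: P(Y=0) = 5/23, P(X|Y=0) = (3/5, 2/5) → H(X|Y=0) = 0.9710
  Y=1: P(Y=1) = 8/23, P(X|Y=1) = (0, 1) → H(X|Y=1) = 0.0000
  Y=2: P(Y=2) = 10/23, P(X|Y=2) = (1/5, 4/5) → H(X|Y=2) = 0.7219
H(X|Y) = (5/23)·0.9710 + (8/23)·0.0000 + (10/23)·0.7219 = 0.5250 bits

I(X;Y) = H(X) - H(X|Y) = 0.7554 - 0.5250 = 0.2304 bits

Cross-check via I(X;Y) = H(X) + H(Y) - H(X,Y): computing H(Y) from the column sums and H(X,Y) from the 6 cells in the same way gives H(Y) = 1.5310 bits and H(X,Y) = 2.0560 bits, so
I(X;Y) = 0.7554 + 1.5310 - 2.0560 = 0.2304 bits ✓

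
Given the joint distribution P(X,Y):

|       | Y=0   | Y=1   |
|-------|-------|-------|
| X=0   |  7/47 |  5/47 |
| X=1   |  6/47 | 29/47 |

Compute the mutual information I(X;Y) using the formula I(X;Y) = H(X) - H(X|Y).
0.1084 bits

I(X;Y) = H(X) - H(X|Y)

Marginal of X (row sums):
  P(X=0) = 7/47 + 5/47 = 12/47
  P(X=1) = 6/47 + 29/47 = 35/47
H(X) = -[(12/47)·log₂(12/47) + (35/47)·log₂(35/47)]
  = 0.5029 + 0.3167 = 0.8196 bits

Marginal of Y (column sums):
  P(Y=0) = 7/47 + 6/47 = 13/47
  P(Y=1) = 5/47 + 29/47 = 34/47
H(X|Y) = Σ_y P(y)·H(X|Y=y):
  Y=0: P(Y=0) = 13/47, P(X|Y=0) = (7/13, 6/13) → H(X|Y=0) = 0.9957
  Y=1: P(Y=1) = 34/47, P(X|Y=1) = (5/34, 29/34) → H(X|Y=1) = 0.6024
H(X|Y) = (13/47)·0.9957 + (34/47)·0.6024 = 0.7112 bits

I(X;Y) = H(X) - H(X|Y) = 0.8196 - 0.7112 = 0.1084 bits

Cross-check via I(X;Y) = H(X) + H(Y) - H(X,Y): computing H(Y) from the column sums and H(X,Y) from the 4 cells in the same way gives H(Y) = 0.8508 bits and H(X,Y) = 1.5620 bits, so
I(X;Y) = 0.8196 + 0.8508 - 1.5620 = 0.1084 bits ✓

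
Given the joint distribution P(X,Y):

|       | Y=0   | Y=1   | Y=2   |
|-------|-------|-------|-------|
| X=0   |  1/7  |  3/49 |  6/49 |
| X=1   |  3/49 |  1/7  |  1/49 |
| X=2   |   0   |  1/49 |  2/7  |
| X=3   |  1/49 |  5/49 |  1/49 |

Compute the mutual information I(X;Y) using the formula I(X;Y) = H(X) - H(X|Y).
0.4875 bits

I(X;Y) = H(X) - H(X|Y)

Marginal of X (row sums):
  P(X=0) = 1/7 + 3/49 + 6/49 = 16/49
  P(X=1) = 3/49 + 1/7 + 1/49 = 11/49
  P(X=2) = 0 + 1/49 + 2/7 = 15/49
  P(X=3) = 1/49 + 5/49 + 1/49 = 1/7
H(X) = -[(16/49)·log₂(16/49) + (11/49)·log₂(11/49) + (15/49)·log₂(15/49) + (1/7)·log₂(1/7)]
  = 0.52725 + 0.48384 + 0.52280 + 0.40105 = 1.93494 bits

Marginal of Y (column sums):
  P(Y=0) = 1/7 + 3/49 + 0 + 1/49 = 11/49
  P(Y=1) = 3/49 + 1/7 + 1/49 + 5/49 = 16/49
  P(Y=2) = 6/49 + 1/49 + 2/7 + 1/49 = 22/49
H(X|Y) = Σ_y P(y)·H(X|Y=y):
  Y=0: P(Y=0) = 11/49, P(X|Y=0) = (7/11, 3/11, 0, 1/11) → H(X|Y=0) = 1.24067
  Y=1: P(Y=1) = 16/49, P(X|Y=1) = (3/16, 7/16, 1/16, 5/16) → H(X|Y=1) = 1.74900
  Y=2: P(Y=2) = 22/49, P(X|Y=2) = (3/11, 1/22, 7/11, 1/22) → H(X|Y=2) = 1.33158
H(X|Y) = (11/49)·1.24067 + (16/49)·1.74900 + (22/49)·1.33158 = 1.44747 bits

I(X;Y) = H(X) - H(X|Y) = 1.93494 - 1.44747 = 0.4875 bits

Cross-check via I(X;Y) = H(X) + H(Y) - H(X,Y): computing H(Y) from the column sums and H(X,Y) from the 12 cells in the same way gives H(Y) = 1.52979 bits and H(X,Y) = 2.97726 bits, so
I(X;Y) = 1.93494 + 1.52979 - 2.97726 = 0.4875 bits ✓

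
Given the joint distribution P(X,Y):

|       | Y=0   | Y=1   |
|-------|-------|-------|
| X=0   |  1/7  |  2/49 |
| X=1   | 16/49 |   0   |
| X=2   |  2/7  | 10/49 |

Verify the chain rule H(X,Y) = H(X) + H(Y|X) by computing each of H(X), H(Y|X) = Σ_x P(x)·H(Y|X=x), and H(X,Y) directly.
H(X) = 1.4807 bits, H(Y|X) = 0.6203 bits, H(X,Y) = 2.1010 bits

Marginal of X (row sums):
  P(X=0) = 1/7 + 2/49 = 9/49
  P(X=1) = 16/49 + 0 = 16/49
  P(X=2) = 2/7 + 10/49 = 24/49
H(X) = -[(9/49)·log₂(9/49) + (16/49)·log₂(16/49) + (24/49)·log₂(24/49)]
  = 0.44904 + 0.52725 + 0.50437 = 1.4807 bits

H(Y|X) = Σ_x P(x)·H(Y|X=x):
  X=0: P(X=0) = 9/49, P(Y|X=0) = (7/9, 2/9) → H(Y|X=0) = 0.76420
  X=1: P(X=1) = 16/49, P(Y|X=1) = (1, 0) → H(Y|X=1) = 0.00000
  X=2: P(X=2) = 24/49, P(Y|X=2) = (7/12, 5/12) → H(Y|X=2) = 0.97987
H(Y|X) = (9/49)·0.76420 + (16/49)·0.00000 + (24/49)·0.97987 = 0.6203 bits

H(X,Y) = -Σ_{x,y} P(x,y) log₂ P(x,y). Per-cell terms -P(x,y)·log₂P(x,y):
  X=0: 0.40105, 0.18836
  X=1: 0.52725, 0.00000
  X=2: 0.51639, 0.46791
  (cells with P = 0 contribute 0)
Sum of the 6 terms: H(X,Y) = 2.1010 bits

Chain rule check:
  H(X) + H(Y|X) = 1.4807 + 0.6203 = 2.1010 bits
  H(X,Y) = 2.1010 bits
✓ Chain rule verified.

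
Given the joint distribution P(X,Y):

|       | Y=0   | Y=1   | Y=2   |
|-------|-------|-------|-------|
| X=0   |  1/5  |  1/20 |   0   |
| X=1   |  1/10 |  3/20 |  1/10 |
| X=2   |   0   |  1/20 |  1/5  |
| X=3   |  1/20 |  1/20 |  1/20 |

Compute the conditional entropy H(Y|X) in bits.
1.1435 bits

H(Y|X) = H(X,Y) - H(X)

H(X,Y) = -Σ_{x,y} P(x,y) log₂ P(x,y). Per-cell terms -P(x,y)·log₂P(x,y):
  X=0: 0.464386, 0.216096, 0.000000
  X=1: 0.332193, 0.410545, 0.332193
  X=2: 0.000000, 0.216096, 0.464386
  X=3: 0.216096, 0.216096, 0.216096
  (cells with P = 0 contribute 0)
Sum of the 12 terms: H(X,Y) = 3.08418 bits

Marginal of X (row sums):
  P(X=0) = 1/5 + 1/20 + 0 = 1/4
  P(X=1) = 1/10 + 3/20 + 1/10 = 7/20
  P(X=2) = 0 + 1/20 + 1/5 = 1/4
  P(X=3) = 1/20 + 1/20 + 1/20 = 3/20
H(X) = -[(1/4)·log₂(1/4) + (7/20)·log₂(7/20) + (1/4)·log₂(1/4) + (3/20)·log₂(3/20)]
  = 0.500000 + 0.530101 + 0.500000 + 0.410545 = 1.94065 bits

H(Y|X) = H(X,Y) - H(X) = 3.08418 - 1.94065 = 1.1435 bits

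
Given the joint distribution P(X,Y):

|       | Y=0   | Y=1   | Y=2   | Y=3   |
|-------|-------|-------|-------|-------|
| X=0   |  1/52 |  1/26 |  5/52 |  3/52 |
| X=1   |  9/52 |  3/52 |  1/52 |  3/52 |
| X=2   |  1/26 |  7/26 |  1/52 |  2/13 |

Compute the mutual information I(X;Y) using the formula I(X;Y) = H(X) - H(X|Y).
0.3326 bits

I(X;Y) = H(X) - H(X|Y)

Marginal of X (row sums):
  P(X=0) = 1/52 + 1/26 + 5/52 + 3/52 = 11/52
  P(X=1) = 9/52 + 3/52 + 1/52 + 3/52 = 4/13
  P(X=2) = 1/26 + 7/26 + 1/52 + 2/13 = 25/52
H(X) = -[(11/52)·log₂(11/52) + (4/13)·log₂(4/13) + (25/52)·log₂(25/52)]
  = 0.47406 + 0.52321 + 0.50797 = 1.50524 bits

Marginal of Y (column sums):
  P(Y=0) = 1/52 + 9/52 + 1/26 = 3/13
  P(Y=1) = 1/26 + 3/52 + 7/26 = 19/52
  P(Y=2) = 5/52 + 1/52 + 1/52 = 7/52
  P(Y=3) = 3/52 + 3/52 + 2/13 = 7/26
H(X|Y) = Σ_y P(y)·H(X|Y=y):
  Y=0: P(Y=0) = 3/13, P(X|Y=0) = (1/12, 3/4, 1/6) → H(X|Y=0) = 1.04085
  Y=1: P(Y=1) = 19/52, P(X|Y=1) = (2/19, 3/19, 14/19) → H(X|Y=1) = 1.08699
  Y=2: P(Y=2) = 7/52, P(X|Y=2) = (5/7, 1/7, 1/7) → H(X|Y=2) = 1.14883
  Y=3: P(Y=3) = 7/26, P(X|Y=3) = (3/14, 3/14, 4/7) → H(X|Y=3) = 1.41380
H(X|Y) = (3/13)·1.04085 + (19/52)·1.08699 + (7/52)·1.14883 + (7/26)·1.41380 = 1.17265 bits

I(X;Y) = H(X) - H(X|Y) = 1.50524 - 1.17265 = 0.3326 bits

Cross-check via I(X;Y) = H(X) + H(Y) - H(X,Y): computing H(Y) from the column sums and H(X,Y) from the 12 cells in the same way gives H(Y) = 1.91804 bits and H(X,Y) = 3.09070 bits, so
I(X;Y) = 1.50524 + 1.91804 - 3.09070 = 0.3326 bits ✓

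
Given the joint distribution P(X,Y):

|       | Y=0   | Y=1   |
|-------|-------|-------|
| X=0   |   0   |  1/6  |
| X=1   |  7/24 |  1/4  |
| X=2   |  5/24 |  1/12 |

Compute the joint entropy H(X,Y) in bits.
2.2195 bits

H(X,Y) = -Σ_{x,y} P(x,y) log₂ P(x,y). Per-cell terms -P(x,y)·log₂P(x,y):
  X=0: 0.0000, 0.4308
  X=1: 0.5185, 0.5000
  X=2: 0.4715, 0.2987
  (cells with P = 0 contribute 0)
Sum of the 6 terms: H(X,Y) = 2.2195 bits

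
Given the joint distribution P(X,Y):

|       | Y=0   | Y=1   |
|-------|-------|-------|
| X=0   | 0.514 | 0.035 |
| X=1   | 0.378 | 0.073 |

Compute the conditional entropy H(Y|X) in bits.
0.4759 bits

H(Y|X) = H(X,Y) - H(X)

H(X,Y) = -Σ_{x,y} P(x,y) log₂ P(x,y). Per-cell terms -P(x,y)·log₂P(x,y):
  X=0: 0.49352, 0.16928
  X=1: 0.53054, 0.27565
Sum of the 4 terms: H(X,Y) = 1.4690 bits

Marginal of X (row sums):
  P(X=0) = 0.514 + 0.035 = 0.549
  P(X=1) = 0.378 + 0.073 = 0.451
H(X) = -[0.549·log₂(0.549) + 0.451·log₂(0.451)]
  = 0.47495 + 0.51811 = 0.9931 bits

H(Y|X) = H(X,Y) - H(X) = 1.4690 - 0.9931 = 0.4759 bits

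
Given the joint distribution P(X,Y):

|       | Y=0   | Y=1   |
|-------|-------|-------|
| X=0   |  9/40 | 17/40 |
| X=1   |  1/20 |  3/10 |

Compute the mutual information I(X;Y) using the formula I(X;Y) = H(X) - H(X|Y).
0.0366 bits

I(X;Y) = H(X) - H(X|Y)

Marginal of X (row sums):
  P(X=0) = 9/40 + 17/40 = 13/20
  P(X=1) = 1/20 + 3/10 = 7/20
H(X) = -[(13/20)·log₂(13/20) + (7/20)·log₂(7/20)]
  = 0.40397 + 0.53010 = 0.9341 bits

Marginal of Y (column sums):
  P(Y=0) = 9/40 + 1/20 = 11/40
  P(Y=1) = 17/40 + 3/10 = 29/40
H(X|Y) = Σ_y P(y)·H(X|Y=y):
  Y=0: P(Y=0) = 11/40, P(X|Y=0) = (9/11, 2/11) → H(X|Y=0) = 0.68404
  Y=1: P(Y=1) = 29/40, P(X|Y=1) = (17/29, 12/29) → H(X|Y=1) = 0.97845
H(X|Y) = (11/40)·0.68404 + (29/40)·0.97845 = 0.8975 bits

I(X;Y) = H(X) - H(X|Y) = 0.9341 - 0.8975 = 0.0366 bits

Cross-check via I(X;Y) = H(X) + H(Y) - H(X,Y): computing H(Y) from the column sums and H(X,Y) from the 4 cells in the same way gives H(Y) = 0.8485 bits and H(X,Y) = 1.7460 bits, so
I(X;Y) = 0.9341 + 0.8485 - 1.7460 = 0.0366 bits ✓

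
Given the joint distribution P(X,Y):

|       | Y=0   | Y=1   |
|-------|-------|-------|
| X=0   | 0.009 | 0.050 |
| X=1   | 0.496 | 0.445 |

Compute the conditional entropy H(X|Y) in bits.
0.2989 bits

H(X|Y) = H(X,Y) - H(Y)

H(X,Y) = -Σ_{x,y} P(x,y) log₂ P(x,y). Per-cell terms -P(x,y)·log₂P(x,y):
  X=0: 0.06116, 0.21610
  X=1: 0.50175, 0.51981
Sum of the 4 terms: H(X,Y) = 1.2988 bits

Marginal of Y (column sums):
  P(Y=0) = 0.009 + 0.496 = 0.505
  P(Y=1) = 0.050 + 0.445 = 0.495
H(Y) = -[0.505·log₂(0.505) + 0.495·log₂(0.495)]
  = 0.49775 + 0.50218 = 0.9999 bits

H(X|Y) = H(X,Y) - H(Y) = 1.2988 - 0.9999 = 0.2989 bits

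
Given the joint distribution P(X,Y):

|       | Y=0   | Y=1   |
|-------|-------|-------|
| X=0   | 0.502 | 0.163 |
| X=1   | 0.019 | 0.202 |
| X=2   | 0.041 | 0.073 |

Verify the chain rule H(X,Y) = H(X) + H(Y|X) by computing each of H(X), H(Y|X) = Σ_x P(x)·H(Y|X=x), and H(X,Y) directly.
H(X) = 1.2299 bits, H(Y|X) = 0.7352 bits, H(X,Y) = 1.9650 bits

Marginal of X (row sums):
  P(X=0) = 0.502 + 0.163 = 0.665
  P(X=1) = 0.019 + 0.202 = 0.221
  P(X=2) = 0.041 + 0.073 = 0.114
H(X) = -[0.665·log₂(0.665) + 0.221·log₂(0.221) + 0.114·log₂(0.114)]
  = 0.391402 + 0.481312 + 0.357150 = 1.2299 bits

H(Y|X) = Σ_x P(x)·H(Y|X=x):
  X=0: P(X=0) = 0.665, P(Y|X=0) = (502/665, 163/665) → H(Y|X=0) = 0.803440
  X=1: P(X=1) = 0.221, P(Y|X=1) = (19/221, 202/221) → H(Y|X=1) = 0.422883
  X=2: P(X=2) = 0.114, P(Y|X=2) = (41/114, 73/114) → H(Y|X=2) = 0.942392
H(Y|X) = 0.665·0.803440 + 0.221·0.422883 + 0.114·0.942392 = 0.7352 bits

H(X,Y) = -Σ_{x,y} P(x,y) log₂ P(x,y). Per-cell terms -P(x,y)·log₂P(x,y):
  X=0: 0.499109, 0.426580
  X=1: 0.108639, 0.466130
  X=2: 0.188938, 0.275645
Sum of the 6 terms: H(X,Y) = 1.9650 bits

Chain rule check:
  H(X) + H(Y|X) = 1.2299 + 0.7352 = 1.9651 bits
  H(X,Y) = 1.9650 bits
✓ Chain rule verified (Δ = 0.0001 is 4-dp rounding noise: each of the three values was rounded independently).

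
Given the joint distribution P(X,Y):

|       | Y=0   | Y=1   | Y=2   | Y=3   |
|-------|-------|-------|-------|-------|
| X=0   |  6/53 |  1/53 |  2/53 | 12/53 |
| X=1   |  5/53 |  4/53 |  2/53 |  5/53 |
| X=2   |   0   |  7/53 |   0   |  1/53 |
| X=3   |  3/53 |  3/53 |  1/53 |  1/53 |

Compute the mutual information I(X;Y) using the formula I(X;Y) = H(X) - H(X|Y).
0.3401 bits

I(X;Y) = H(X) - H(X|Y)

Marginal of X (row sums):
  P(X=0) = 6/53 + 1/53 + 2/53 + 12/53 = 21/53
  P(X=1) = 5/53 + 4/53 + 2/53 + 5/53 = 16/53
  P(X=2) = 0 + 7/53 + 0 + 1/53 = 8/53
  P(X=3) = 3/53 + 3/53 + 1/53 + 1/53 = 8/53
H(X) = -[(21/53)·log₂(21/53) + (16/53)·log₂(16/53) + (8/53)·log₂(8/53) + (8/53)·log₂(8/53)]
  = 0.5292 + 0.5216 + 0.4118 + 0.4118 = 1.8744 bits

Marginal of Y (column sums):
  P(Y=0) = 6/53 + 5/53 + 0 + 3/53 = 14/53
  P(Y=1) = 1/53 + 4/53 + 7/53 + 3/53 = 15/53
  P(Y=2) = 2/53 + 2/53 + 0 + 1/53 = 5/53
  P(Y=3) = 12/53 + 5/53 + 1/53 + 1/53 = 19/53
H(X|Y) = Σ_y P(y)·H(X|Y=y):
  Y=0: P(Y=0) = 14/53, P(X|Y=0) = (3/7, 5/14, 0, 3/14) → H(X|Y=0) = 1.5306
  Y=1: P(Y=1) = 15/53, P(X|Y=1) = (1/15, 4/15, 7/15, 1/5) → H(X|Y=1) = 1.7465
  Y=2: P(Y=2) = 5/53, P(X|Y=2) = (2/5, 2/5, 0, 1/5) → H(X|Y=2) = 1.5219
  Y=3: P(Y=3) = 19/53, P(X|Y=3) = (12/19, 5/19, 1/19, 1/19) → H(X|Y=3) = 1.3727
H(X|Y) = (14/53)·1.5306 + (15/53)·1.7465 + (5/53)·1.5219 + (19/53)·1.3727 = 1.5343 bits

I(X;Y) = H(X) - H(X|Y) = 1.8744 - 1.5343 = 0.3401 bits

Cross-check via I(X;Y) = H(X) + H(Y) - H(X,Y): computing H(Y) from the column sums and H(X,Y) from the 16 cells in the same way gives H(Y) = 1.8746 bits and H(X,Y) = 3.4089 bits, so
I(X;Y) = 1.8744 + 1.8746 - 3.4089 = 0.3401 bits ✓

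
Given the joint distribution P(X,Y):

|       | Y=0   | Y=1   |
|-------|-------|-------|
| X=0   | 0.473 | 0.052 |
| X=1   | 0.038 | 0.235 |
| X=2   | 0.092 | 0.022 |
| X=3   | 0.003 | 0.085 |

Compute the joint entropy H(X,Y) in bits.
2.1682 bits

H(X,Y) = -Σ_{x,y} P(x,y) log₂ P(x,y). Per-cell terms -P(x,y)·log₂P(x,y):
  X=0: 0.5109, 0.2218
  X=1: 0.1793, 0.4910
  X=2: 0.3167, 0.1211
  X=3: 0.0251, 0.3023
Sum of the 8 terms: H(X,Y) = 2.1682 bits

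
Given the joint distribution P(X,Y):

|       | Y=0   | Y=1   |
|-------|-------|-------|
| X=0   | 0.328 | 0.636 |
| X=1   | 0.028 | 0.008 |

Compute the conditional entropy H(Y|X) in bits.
0.9193 bits

H(Y|X) = H(X,Y) - H(X)

H(X,Y) = -Σ_{x,y} P(x,y) log₂ P(x,y). Per-cell terms -P(x,y)·log₂P(x,y):
  X=0: 0.52750, 0.41525
  X=1: 0.14444, 0.05573
Sum of the 4 terms: H(X,Y) = 1.1429 bits

Marginal of X (row sums):
  P(X=0) = 0.328 + 0.636 = 0.964
  P(X=1) = 0.028 + 0.008 = 0.036
H(X) = -[0.964·log₂(0.964) + 0.036·log₂(0.036)]
  = 0.05099 + 0.17265 = 0.2236 bits

H(Y|X) = H(X,Y) - H(X) = 1.1429 - 0.2236 = 0.9193 bits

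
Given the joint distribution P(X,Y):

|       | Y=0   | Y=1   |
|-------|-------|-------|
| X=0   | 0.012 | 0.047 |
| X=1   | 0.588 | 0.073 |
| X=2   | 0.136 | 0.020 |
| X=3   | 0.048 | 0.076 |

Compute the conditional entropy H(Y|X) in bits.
0.5799 bits

H(Y|X) = H(X,Y) - H(X)

H(X,Y) = -Σ_{x,y} P(x,y) log₂ P(x,y). Per-cell terms -P(x,y)·log₂P(x,y):
  X=0: 0.07657, 0.20733
  X=1: 0.45047, 0.27565
  X=2: 0.39145, 0.11288
  X=3: 0.21028, 0.28256
Sum of the 8 terms: H(X,Y) = 2.0072 bits

Marginal of X (row sums):
  P(X=0) = 0.012 + 0.047 = 0.059
  P(X=1) = 0.588 + 0.073 = 0.661
  P(X=2) = 0.136 + 0.020 = 0.156
  P(X=3) = 0.048 + 0.076 = 0.124
H(X) = -[0.059·log₂(0.059) + 0.661·log₂(0.661) + 0.156·log₂(0.156) + 0.124·log₂(0.124)]
  = 0.24091 + 0.39480 + 0.41814 + 0.37344 = 1.4273 bits

H(Y|X) = H(X,Y) - H(X) = 2.0072 - 1.4273 = 0.5799 bits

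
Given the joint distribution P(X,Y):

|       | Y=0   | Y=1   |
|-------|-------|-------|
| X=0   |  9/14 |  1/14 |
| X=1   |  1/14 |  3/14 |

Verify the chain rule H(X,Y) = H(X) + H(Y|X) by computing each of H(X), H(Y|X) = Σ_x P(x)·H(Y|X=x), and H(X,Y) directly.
H(X) = 0.8631 bits, H(Y|X) = 0.5668 bits, H(X,Y) = 1.4299 bits

Marginal of X (row sums):
  P(X=0) = 9/14 + 1/14 = 5/7
  P(X=1) = 1/14 + 3/14 = 2/7
H(X) = -[(5/7)·log₂(5/7) + (2/7)·log₂(2/7)]
  = 0.34673 + 0.51639 = 0.8631 bits

H(Y|X) = Σ_x P(x)·H(Y|X=x):
  X=0: P(X=0) = 5/7, P(Y|X=0) = (9/10, 1/10) → H(Y|X=0) = 0.46900
  X=1: P(X=1) = 2/7, P(Y|X=1) = (1/4, 3/4) → H(Y|X=1) = 0.81128
H(Y|X) = (5/7)·0.46900 + (2/7)·0.81128 = 0.5668 bits

H(X,Y) = -Σ_{x,y} P(x,y) log₂ P(x,y). Per-cell terms -P(x,y)·log₂P(x,y):
  X=0: 0.40978, 0.27195
  X=1: 0.27195, 0.47623
Sum of the 4 terms: H(X,Y) = 1.4299 bits

Chain rule check:
  H(X) + H(Y|X) = 0.8631 + 0.5668 = 1.4299 bits
  H(X,Y) = 1.4299 bits
✓ Chain rule verified.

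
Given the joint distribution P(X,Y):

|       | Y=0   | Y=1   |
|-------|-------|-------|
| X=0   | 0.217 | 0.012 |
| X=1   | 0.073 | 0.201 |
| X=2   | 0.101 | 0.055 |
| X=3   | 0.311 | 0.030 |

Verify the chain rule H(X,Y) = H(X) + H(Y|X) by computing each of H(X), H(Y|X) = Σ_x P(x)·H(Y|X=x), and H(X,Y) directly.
H(X) = 1.9462 bits, H(Y|X) = 0.5896 bits, H(X,Y) = 2.5358 bits

Marginal of X (row sums):
  P(X=0) = 0.217 + 0.012 = 0.229
  P(X=1) = 0.073 + 0.201 = 0.274
  P(X=2) = 0.101 + 0.055 = 0.156
  P(X=3) = 0.311 + 0.030 = 0.341
H(X) = -[0.229·log₂(0.229) + 0.274·log₂(0.274) + 0.156·log₂(0.156) + 0.341·log₂(0.341)]
  = 0.4870 + 0.5118 + 0.4181 + 0.5293 = 1.9462 bits

H(Y|X) = Σ_x P(x)·H(Y|X=x):
  X=0: P(X=0) = 0.229, P(Y|X=0) = (217/229, 12/229) → H(Y|X=0) = 0.2965
  X=1: P(X=1) = 0.274, P(Y|X=1) = (73/274, 201/274) → H(Y|X=1) = 0.8363
  X=2: P(X=2) = 0.156, P(Y|X=2) = (101/156, 55/156) → H(Y|X=2) = 0.9363
  X=3: P(X=3) = 0.341, P(Y|X=3) = (311/341, 30/341) → H(Y|X=3) = 0.4297
H(Y|X) = 0.229·0.2965 + 0.274·0.8363 + 0.156·0.9363 + 0.341·0.4297 = 0.5896 bits

H(X,Y) = -Σ_{x,y} P(x,y) log₂ P(x,y). Per-cell terms -P(x,y)·log₂P(x,y):
  X=0: 0.4783, 0.0766
  X=1: 0.2756, 0.4653
  X=2: 0.3341, 0.2301
  X=3: 0.5240, 0.1518
Sum of the 8 terms: H(X,Y) = 2.5358 bits

Chain rule check:
  H(X) + H(Y|X) = 1.9462 + 0.5896 = 2.5358 bits
  H(X,Y) = 2.5358 bits
✓ Chain rule verified.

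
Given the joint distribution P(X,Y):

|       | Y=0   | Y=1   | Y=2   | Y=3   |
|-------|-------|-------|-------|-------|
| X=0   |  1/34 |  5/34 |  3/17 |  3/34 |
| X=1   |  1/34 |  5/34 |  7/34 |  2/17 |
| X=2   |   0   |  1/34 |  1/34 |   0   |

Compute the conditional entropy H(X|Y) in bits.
1.2316 bits

H(X|Y) = H(X,Y) - H(Y)

H(X,Y) = -Σ_{x,y} P(x,y) log₂ P(x,y). Per-cell terms -P(x,y)·log₂P(x,y):
  X=0: 0.14963126, 0.40669629, 0.44161771, 0.30904415
  X=1: 0.14963126, 0.40669629, 0.46943398, 0.36323092
  X=2: 0.00000000, 0.14963126, 0.14963126, 0.00000000
  (cells with P = 0 contribute 0)
Sum of the 12 terms: H(X,Y) = 2.9952444 bits

Marginal of Y (column sums):
  P(Y=0) = 1/34 + 1/34 + 0 = 1/17
  P(Y=1) = 5/34 + 5/34 + 1/34 = 11/34
  P(Y=2) = 3/17 + 7/34 + 1/34 = 7/17
  P(Y=3) = 3/34 + 2/17 + 0 = 7/34
H(Y) = -[(1/17)·log₂(1/17) + (11/34)·log₂(11/34) + (7/17)·log₂(7/17) + (7/34)·log₂(7/34)]
  = 0.24043899 + 0.52671598 + 0.52710326 + 0.46943398 = 1.7636922 bits

H(X|Y) = H(X,Y) - H(Y) = 2.9952444 - 1.7636922 = 1.2316 bits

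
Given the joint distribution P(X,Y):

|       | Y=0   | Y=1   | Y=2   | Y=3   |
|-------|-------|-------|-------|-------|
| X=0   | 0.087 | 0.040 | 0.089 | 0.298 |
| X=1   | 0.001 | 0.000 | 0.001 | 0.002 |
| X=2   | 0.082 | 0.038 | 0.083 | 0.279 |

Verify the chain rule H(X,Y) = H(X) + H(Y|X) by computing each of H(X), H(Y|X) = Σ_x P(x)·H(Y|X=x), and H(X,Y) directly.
H(X) = 1.0329 bits, H(Y|X) = 1.6153 bits, H(X,Y) = 2.6482 bits

Marginal of X (row sums):
  P(X=0) = 0.087 + 0.040 + 0.089 + 0.298 = 0.514
  P(X=1) = 0.001 + 0.000 + 0.001 + 0.002 = 0.004
  P(X=2) = 0.082 + 0.038 + 0.083 + 0.279 = 0.482
H(X) = -[0.514·log₂(0.514) + 0.004·log₂(0.004) + 0.482·log₂(0.482)]
  = 0.49352 + 0.03186 + 0.50750 = 1.0329 bits

H(Y|X) = Σ_x P(x)·H(Y|X=x):
  X=0: P(X=0) = 0.514, P(Y|X=0) = (87/514, 20/257, 89/514, 149/257) → H(Y|X=0) = 1.61445
  X=1: P(X=1) = 0.004, P(Y|X=1) = (1/4, 0, 1/4, 1/2) → H(Y|X=1) = 1.50000
  X=2: P(X=2) = 0.482, P(Y|X=2) = (41/241, 19/241, 83/482, 279/482) → H(Y|X=2) = 1.61725
H(Y|X) = 0.514·1.61445 + 0.004·1.50000 + 0.482·1.61725 = 1.6153 bits

H(X,Y) = -Σ_{x,y} P(x,y) log₂ P(x,y). Per-cell terms -P(x,y)·log₂P(x,y):
  X=0: 0.30649, 0.18575, 0.31061, 0.52049
  X=1: 0.00997, 0.00000, 0.00997, 0.01793
  X=2: 0.29588, 0.17928, 0.29803, 0.51382
  (cells with P = 0 contribute 0)
Sum of the 12 terms: H(X,Y) = 2.6482 bits

Chain rule check:
  H(X) + H(Y|X) = 1.0329 + 1.6153 = 2.6482 bits
  H(X,Y) = 2.6482 bits
✓ Chain rule verified.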